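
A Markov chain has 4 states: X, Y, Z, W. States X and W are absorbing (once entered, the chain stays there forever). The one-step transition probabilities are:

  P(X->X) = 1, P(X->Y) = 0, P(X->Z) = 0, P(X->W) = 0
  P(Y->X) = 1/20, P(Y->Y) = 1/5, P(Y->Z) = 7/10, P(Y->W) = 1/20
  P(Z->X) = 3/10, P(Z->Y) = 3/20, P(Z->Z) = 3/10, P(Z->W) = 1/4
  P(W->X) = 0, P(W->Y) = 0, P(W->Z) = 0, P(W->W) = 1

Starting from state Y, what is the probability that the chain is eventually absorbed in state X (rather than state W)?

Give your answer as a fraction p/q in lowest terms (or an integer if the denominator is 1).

Answer: 7/13

Derivation:
Let a_i = P(absorbed in X | start in state i).
Boundary conditions: a_X = 1, a_W = 0.
For each transient state i, a_i = sum_j P(i->j) * a_j:
  a_Y = 1/20*a_X + 1/5*a_Y + 7/10*a_Z + 1/20*a_W
  a_Z = 3/10*a_X + 3/20*a_Y + 3/10*a_Z + 1/4*a_W

Substituting a_X = 1 and a_W = 0, rearrange to (I - Q) a = r where r[i] = P(i -> X):
  [4/5, -7/10] . (a_Y, a_Z) = 1/20
  [-3/20, 7/10] . (a_Y, a_Z) = 3/10

Solving yields:
  a_Y = 7/13
  a_Z = 99/182

Starting state is Y, so the absorption probability is a_Y = 7/13.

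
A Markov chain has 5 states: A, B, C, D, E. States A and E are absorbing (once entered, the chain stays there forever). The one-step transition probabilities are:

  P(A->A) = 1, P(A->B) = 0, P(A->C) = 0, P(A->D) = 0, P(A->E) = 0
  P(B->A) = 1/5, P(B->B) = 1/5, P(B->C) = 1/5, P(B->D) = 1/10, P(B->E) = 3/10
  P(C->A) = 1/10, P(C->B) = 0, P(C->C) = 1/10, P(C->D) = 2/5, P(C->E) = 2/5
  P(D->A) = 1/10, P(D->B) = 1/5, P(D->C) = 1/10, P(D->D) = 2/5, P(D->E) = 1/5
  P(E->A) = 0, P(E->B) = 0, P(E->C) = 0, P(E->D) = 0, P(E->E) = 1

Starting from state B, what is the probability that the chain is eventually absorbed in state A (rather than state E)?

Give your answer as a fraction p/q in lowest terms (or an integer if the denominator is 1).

Let a_i = P(absorbed in A | start in state i).
Boundary conditions: a_A = 1, a_E = 0.
For each transient state i, a_i = sum_j P(i->j) * a_j:
  a_B = 1/5*a_A + 1/5*a_B + 1/5*a_C + 1/10*a_D + 3/10*a_E
  a_C = 1/10*a_A + 0*a_B + 1/10*a_C + 2/5*a_D + 2/5*a_E
  a_D = 1/10*a_A + 1/5*a_B + 1/10*a_C + 2/5*a_D + 1/5*a_E

Substituting a_A = 1 and a_E = 0, rearrange to (I - Q) a = r where r[i] = P(i -> A):
  [4/5, -1/5, -1/10] . (a_B, a_C, a_D) = 1/5
  [0, 9/10, -2/5] . (a_B, a_C, a_D) = 1/10
  [-1/5, -1/10, 3/5] . (a_B, a_C, a_D) = 1/10

Solving yields:
  a_B = 65/183
  a_C = 47/183
  a_D = 20/61

Starting state is B, so the absorption probability is a_B = 65/183.

Answer: 65/183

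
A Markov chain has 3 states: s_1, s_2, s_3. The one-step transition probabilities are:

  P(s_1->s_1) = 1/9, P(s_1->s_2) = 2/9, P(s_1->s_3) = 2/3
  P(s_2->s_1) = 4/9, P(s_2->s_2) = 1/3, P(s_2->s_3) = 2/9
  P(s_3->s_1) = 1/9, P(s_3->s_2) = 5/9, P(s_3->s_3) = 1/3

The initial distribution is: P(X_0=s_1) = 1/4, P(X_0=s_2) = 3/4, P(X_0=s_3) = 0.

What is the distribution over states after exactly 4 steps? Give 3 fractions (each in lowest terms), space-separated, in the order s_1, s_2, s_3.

Propagating the distribution step by step (d_{t+1} = d_t * P):
d_0 = (s_1=1/4, s_2=3/4, s_3=0)
  d_1[s_1] = 1/4*1/9 + 3/4*4/9 + 0*1/9 = 13/36
  d_1[s_2] = 1/4*2/9 + 3/4*1/3 + 0*5/9 = 11/36
  d_1[s_3] = 1/4*2/3 + 3/4*2/9 + 0*1/3 = 1/3
d_1 = (s_1=13/36, s_2=11/36, s_3=1/3)
  d_2[s_1] = 13/36*1/9 + 11/36*4/9 + 1/3*1/9 = 23/108
  d_2[s_2] = 13/36*2/9 + 11/36*1/3 + 1/3*5/9 = 119/324
  d_2[s_3] = 13/36*2/3 + 11/36*2/9 + 1/3*1/3 = 34/81
d_2 = (s_1=23/108, s_2=119/324, s_3=34/81)
  d_3[s_1] = 23/108*1/9 + 119/324*4/9 + 34/81*1/9 = 227/972
  d_3[s_2] = 23/108*2/9 + 119/324*1/3 + 34/81*5/9 = 1175/2916
  d_3[s_3] = 23/108*2/3 + 119/324*2/9 + 34/81*1/3 = 265/729
d_3 = (s_1=227/972, s_2=1175/2916, s_3=265/729)
  d_4[s_1] = 227/972*1/9 + 1175/2916*4/9 + 265/729*1/9 = 2147/8748
  d_4[s_2] = 227/972*2/9 + 1175/2916*1/3 + 265/729*5/9 = 10187/26244
  d_4[s_3] = 227/972*2/3 + 1175/2916*2/9 + 265/729*1/3 = 2404/6561
d_4 = (s_1=2147/8748, s_2=10187/26244, s_3=2404/6561)

Answer: 2147/8748 10187/26244 2404/6561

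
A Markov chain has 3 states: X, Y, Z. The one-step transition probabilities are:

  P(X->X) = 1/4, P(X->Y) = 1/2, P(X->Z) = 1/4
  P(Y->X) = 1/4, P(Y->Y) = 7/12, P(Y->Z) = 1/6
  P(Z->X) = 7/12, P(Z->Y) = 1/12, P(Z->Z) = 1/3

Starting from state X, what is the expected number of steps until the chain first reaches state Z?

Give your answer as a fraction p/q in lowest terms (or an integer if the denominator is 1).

Answer: 44/9

Derivation:
Let h_i = expected steps to first reach Z from state i.
Boundary: h_Z = 0.
First-step equations for the other states:
  h_X = 1 + 1/4*h_X + 1/2*h_Y + 1/4*h_Z
  h_Y = 1 + 1/4*h_X + 7/12*h_Y + 1/6*h_Z

Substituting h_Z = 0 and rearranging gives the linear system (I - Q) h = 1:
  [3/4, -1/2] . (h_X, h_Y) = 1
  [-1/4, 5/12] . (h_X, h_Y) = 1

Solving yields:
  h_X = 44/9
  h_Y = 16/3

Starting state is X, so the expected hitting time is h_X = 44/9.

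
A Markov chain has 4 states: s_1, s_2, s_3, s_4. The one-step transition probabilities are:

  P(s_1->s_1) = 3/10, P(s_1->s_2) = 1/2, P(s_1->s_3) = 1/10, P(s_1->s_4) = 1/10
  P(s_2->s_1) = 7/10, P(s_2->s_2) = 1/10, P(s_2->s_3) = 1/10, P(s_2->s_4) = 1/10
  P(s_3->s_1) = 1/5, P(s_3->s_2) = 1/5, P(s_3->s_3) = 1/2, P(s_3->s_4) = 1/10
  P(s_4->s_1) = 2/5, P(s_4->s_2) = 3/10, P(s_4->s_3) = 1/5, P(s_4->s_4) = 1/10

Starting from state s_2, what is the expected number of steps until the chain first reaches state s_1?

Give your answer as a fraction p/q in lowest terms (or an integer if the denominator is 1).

Answer: 600/347

Derivation:
Let h_i = expected steps to first reach s_1 from state i.
Boundary: h_s_1 = 0.
First-step equations for the other states:
  h_s_2 = 1 + 7/10*h_s_1 + 1/10*h_s_2 + 1/10*h_s_3 + 1/10*h_s_4
  h_s_3 = 1 + 1/5*h_s_1 + 1/5*h_s_2 + 1/2*h_s_3 + 1/10*h_s_4
  h_s_4 = 1 + 2/5*h_s_1 + 3/10*h_s_2 + 1/5*h_s_3 + 1/10*h_s_4

Substituting h_s_1 = 0 and rearranging gives the linear system (I - Q) h = 1:
  [9/10, -1/10, -1/10] . (h_s_2, h_s_3, h_s_4) = 1
  [-1/5, 1/2, -1/10] . (h_s_2, h_s_3, h_s_4) = 1
  [-3/10, -1/5, 9/10] . (h_s_2, h_s_3, h_s_4) = 1

Solving yields:
  h_s_2 = 600/347
  h_s_3 = 1100/347
  h_s_4 = 830/347

Starting state is s_2, so the expected hitting time is h_s_2 = 600/347.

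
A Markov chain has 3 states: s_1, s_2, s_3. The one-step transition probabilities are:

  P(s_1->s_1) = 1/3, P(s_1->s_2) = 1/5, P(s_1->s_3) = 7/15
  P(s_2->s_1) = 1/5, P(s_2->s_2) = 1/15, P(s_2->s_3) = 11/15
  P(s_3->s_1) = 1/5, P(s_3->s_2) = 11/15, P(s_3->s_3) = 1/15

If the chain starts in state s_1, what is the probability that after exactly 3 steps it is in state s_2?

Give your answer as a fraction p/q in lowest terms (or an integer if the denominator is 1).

Answer: 217/675

Derivation:
Computing P^3 by repeated multiplication:
P^1 =
  s_1: [1/3, 1/5, 7/15]
  s_2: [1/5, 1/15, 11/15]
  s_3: [1/5, 11/15, 1/15]
P^2 =
  s_1: [11/45, 19/45, 1/3]
  s_2: [17/75, 131/225, 43/225]
  s_3: [17/75, 31/225, 143/225]
P^3 =
  s_1: [157/675, 217/675, 301/675]
  s_2: [259/1125, 757/3375, 1841/3375]
  s_3: [259/1125, 1757/3375, 841/3375]

(P^3)[s_1 -> s_2] = 217/675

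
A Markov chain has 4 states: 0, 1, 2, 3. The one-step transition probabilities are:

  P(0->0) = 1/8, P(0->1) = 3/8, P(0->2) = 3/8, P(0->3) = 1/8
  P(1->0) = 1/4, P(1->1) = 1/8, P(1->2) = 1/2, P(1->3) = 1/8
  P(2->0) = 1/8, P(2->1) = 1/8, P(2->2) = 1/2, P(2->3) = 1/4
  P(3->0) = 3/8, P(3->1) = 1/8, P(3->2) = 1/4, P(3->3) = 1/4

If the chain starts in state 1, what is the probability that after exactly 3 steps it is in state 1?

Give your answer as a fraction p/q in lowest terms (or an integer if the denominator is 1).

Computing P^3 by repeated multiplication:
P^1 =
  0: [1/8, 3/8, 3/8, 1/8]
  1: [1/4, 1/8, 1/2, 1/8]
  2: [1/8, 1/8, 1/2, 1/4]
  3: [3/8, 1/8, 1/4, 1/4]
P^2 =
  0: [13/64, 5/32, 29/64, 3/16]
  1: [11/64, 3/16, 7/16, 13/64]
  2: [13/64, 5/32, 27/64, 7/32]
  3: [13/64, 7/32, 25/64, 3/16]
P^3 =
  0: [49/256, 45/256, 219/512, 105/512]
  1: [51/256, 43/256, 219/512, 105/512]
  2: [51/256, 45/256, 215/512, 105/512]
  3: [51/256, 45/256, 219/512, 101/512]

(P^3)[1 -> 1] = 43/256

Answer: 43/256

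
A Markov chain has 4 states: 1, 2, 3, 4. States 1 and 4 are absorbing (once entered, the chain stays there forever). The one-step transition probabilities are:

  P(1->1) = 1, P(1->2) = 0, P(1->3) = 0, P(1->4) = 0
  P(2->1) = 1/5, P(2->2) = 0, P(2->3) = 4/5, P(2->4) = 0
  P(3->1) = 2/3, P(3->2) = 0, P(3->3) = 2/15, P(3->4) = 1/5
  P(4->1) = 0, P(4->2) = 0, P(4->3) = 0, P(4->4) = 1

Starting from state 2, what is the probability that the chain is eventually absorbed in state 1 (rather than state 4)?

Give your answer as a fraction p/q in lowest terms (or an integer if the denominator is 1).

Let a_i = P(absorbed in 1 | start in state i).
Boundary conditions: a_1 = 1, a_4 = 0.
For each transient state i, a_i = sum_j P(i->j) * a_j:
  a_2 = 1/5*a_1 + 0*a_2 + 4/5*a_3 + 0*a_4
  a_3 = 2/3*a_1 + 0*a_2 + 2/15*a_3 + 1/5*a_4

Substituting a_1 = 1 and a_4 = 0, rearrange to (I - Q) a = r where r[i] = P(i -> 1):
  [1, -4/5] . (a_2, a_3) = 1/5
  [0, 13/15] . (a_2, a_3) = 2/3

Solving yields:
  a_2 = 53/65
  a_3 = 10/13

Starting state is 2, so the absorption probability is a_2 = 53/65.

Answer: 53/65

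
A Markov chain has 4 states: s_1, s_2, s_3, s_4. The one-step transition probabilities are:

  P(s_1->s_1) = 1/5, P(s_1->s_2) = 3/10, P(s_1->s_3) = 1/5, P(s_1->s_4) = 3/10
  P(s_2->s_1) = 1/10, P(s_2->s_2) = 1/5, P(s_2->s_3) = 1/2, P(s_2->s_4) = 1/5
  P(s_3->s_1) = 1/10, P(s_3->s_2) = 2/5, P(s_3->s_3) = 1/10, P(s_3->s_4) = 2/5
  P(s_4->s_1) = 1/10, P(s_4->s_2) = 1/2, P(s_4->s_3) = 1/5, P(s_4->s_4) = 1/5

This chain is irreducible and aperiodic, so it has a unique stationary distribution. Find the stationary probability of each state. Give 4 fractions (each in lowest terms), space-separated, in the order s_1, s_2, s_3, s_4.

The stationary distribution satisfies pi = pi * P, i.e.:
  pi_s_1 = 1/5*pi_s_1 + 1/10*pi_s_2 + 1/10*pi_s_3 + 1/10*pi_s_4
  pi_s_2 = 3/10*pi_s_1 + 1/5*pi_s_2 + 2/5*pi_s_3 + 1/2*pi_s_4
  pi_s_3 = 1/5*pi_s_1 + 1/2*pi_s_2 + 1/10*pi_s_3 + 1/5*pi_s_4
  pi_s_4 = 3/10*pi_s_1 + 1/5*pi_s_2 + 2/5*pi_s_3 + 1/5*pi_s_4
with normalization: pi_s_1 + pi_s_2 + pi_s_3 + pi_s_4 = 1.

Using the first 3 balance equations plus normalization, the linear system A*pi = b is:
  [-4/5, 1/10, 1/10, 1/10] . pi = 0
  [3/10, -4/5, 2/5, 1/2] . pi = 0
  [1/5, 1/2, -9/10, 1/5] . pi = 0
  [1, 1, 1, 1] . pi = 1

Solving yields:
  pi_s_1 = 1/9
  pi_s_2 = 455/1314
  pi_s_3 = 121/438
  pi_s_4 = 175/657

Verification (pi * P):
  1/9*1/5 + 455/1314*1/10 + 121/438*1/10 + 175/657*1/10 = 1/9 = pi_s_1  (ok)
  1/9*3/10 + 455/1314*1/5 + 121/438*2/5 + 175/657*1/2 = 455/1314 = pi_s_2  (ok)
  1/9*1/5 + 455/1314*1/2 + 121/438*1/10 + 175/657*1/5 = 121/438 = pi_s_3  (ok)
  1/9*3/10 + 455/1314*1/5 + 121/438*2/5 + 175/657*1/5 = 175/657 = pi_s_4  (ok)

Answer: 1/9 455/1314 121/438 175/657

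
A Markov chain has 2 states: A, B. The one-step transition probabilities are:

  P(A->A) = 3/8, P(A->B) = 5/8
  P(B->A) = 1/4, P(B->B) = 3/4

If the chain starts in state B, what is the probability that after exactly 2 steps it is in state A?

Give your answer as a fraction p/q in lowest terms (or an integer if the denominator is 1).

Computing P^2 by repeated multiplication:
P^1 =
  A: [3/8, 5/8]
  B: [1/4, 3/4]
P^2 =
  A: [19/64, 45/64]
  B: [9/32, 23/32]

(P^2)[B -> A] = 9/32

Answer: 9/32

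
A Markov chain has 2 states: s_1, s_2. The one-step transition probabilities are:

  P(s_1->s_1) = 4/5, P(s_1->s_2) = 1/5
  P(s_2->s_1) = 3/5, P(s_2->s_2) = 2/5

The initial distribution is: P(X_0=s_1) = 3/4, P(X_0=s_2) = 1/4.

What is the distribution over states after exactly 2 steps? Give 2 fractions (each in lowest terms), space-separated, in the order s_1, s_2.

Answer: 3/4 1/4

Derivation:
Propagating the distribution step by step (d_{t+1} = d_t * P):
d_0 = (s_1=3/4, s_2=1/4)
  d_1[s_1] = 3/4*4/5 + 1/4*3/5 = 3/4
  d_1[s_2] = 3/4*1/5 + 1/4*2/5 = 1/4
d_1 = (s_1=3/4, s_2=1/4)
  d_2[s_1] = 3/4*4/5 + 1/4*3/5 = 3/4
  d_2[s_2] = 3/4*1/5 + 1/4*2/5 = 1/4
d_2 = (s_1=3/4, s_2=1/4)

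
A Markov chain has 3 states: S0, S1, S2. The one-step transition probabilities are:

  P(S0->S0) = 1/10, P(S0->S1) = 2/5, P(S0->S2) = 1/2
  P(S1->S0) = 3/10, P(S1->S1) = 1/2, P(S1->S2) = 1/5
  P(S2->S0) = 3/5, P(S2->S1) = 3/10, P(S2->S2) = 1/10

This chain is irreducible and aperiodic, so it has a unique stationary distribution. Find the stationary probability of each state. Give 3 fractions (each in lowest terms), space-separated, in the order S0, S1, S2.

Answer: 13/41 17/41 11/41

Derivation:
The stationary distribution satisfies pi = pi * P, i.e.:
  pi_S0 = 1/10*pi_S0 + 3/10*pi_S1 + 3/5*pi_S2
  pi_S1 = 2/5*pi_S0 + 1/2*pi_S1 + 3/10*pi_S2
  pi_S2 = 1/2*pi_S0 + 1/5*pi_S1 + 1/10*pi_S2
with normalization: pi_S0 + pi_S1 + pi_S2 = 1.

Using the first 2 balance equations plus normalization, the linear system A*pi = b is:
  [-9/10, 3/10, 3/5] . pi = 0
  [2/5, -1/2, 3/10] . pi = 0
  [1, 1, 1] . pi = 1

Solving yields:
  pi_S0 = 13/41
  pi_S1 = 17/41
  pi_S2 = 11/41

Verification (pi * P):
  13/41*1/10 + 17/41*3/10 + 11/41*3/5 = 13/41 = pi_S0  (ok)
  13/41*2/5 + 17/41*1/2 + 11/41*3/10 = 17/41 = pi_S1  (ok)
  13/41*1/2 + 17/41*1/5 + 11/41*1/10 = 11/41 = pi_S2  (ok)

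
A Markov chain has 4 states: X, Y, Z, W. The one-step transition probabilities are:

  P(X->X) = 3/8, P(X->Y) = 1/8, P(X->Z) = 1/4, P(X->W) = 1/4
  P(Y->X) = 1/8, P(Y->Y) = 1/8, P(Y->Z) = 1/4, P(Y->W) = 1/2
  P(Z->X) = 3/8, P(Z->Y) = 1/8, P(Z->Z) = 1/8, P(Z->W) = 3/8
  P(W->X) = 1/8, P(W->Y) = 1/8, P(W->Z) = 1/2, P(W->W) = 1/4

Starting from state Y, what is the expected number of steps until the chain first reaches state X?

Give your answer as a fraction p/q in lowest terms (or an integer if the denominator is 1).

Let h_i = expected steps to first reach X from state i.
Boundary: h_X = 0.
First-step equations for the other states:
  h_Y = 1 + 1/8*h_X + 1/8*h_Y + 1/4*h_Z + 1/2*h_W
  h_Z = 1 + 3/8*h_X + 1/8*h_Y + 1/8*h_Z + 3/8*h_W
  h_W = 1 + 1/8*h_X + 1/8*h_Y + 1/2*h_Z + 1/4*h_W

Substituting h_X = 0 and rearranging gives the linear system (I - Q) h = 1:
  [7/8, -1/4, -1/2] . (h_Y, h_Z, h_W) = 1
  [-1/8, 7/8, -3/8] . (h_Y, h_Z, h_W) = 1
  [-1/8, -1/2, 3/4] . (h_Y, h_Z, h_W) = 1

Solving yields:
  h_Y = 184/37
  h_Z = 144/37
  h_W = 176/37

Starting state is Y, so the expected hitting time is h_Y = 184/37.

Answer: 184/37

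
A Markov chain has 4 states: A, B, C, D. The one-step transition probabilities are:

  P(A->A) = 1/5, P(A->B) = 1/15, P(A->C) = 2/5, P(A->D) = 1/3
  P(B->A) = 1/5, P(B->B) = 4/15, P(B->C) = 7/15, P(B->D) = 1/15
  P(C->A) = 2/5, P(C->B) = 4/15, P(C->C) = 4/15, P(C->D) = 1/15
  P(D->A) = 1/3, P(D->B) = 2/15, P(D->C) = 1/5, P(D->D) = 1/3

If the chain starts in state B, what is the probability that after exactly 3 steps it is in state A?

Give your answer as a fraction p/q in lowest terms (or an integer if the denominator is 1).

Answer: 968/3375

Derivation:
Computing P^3 by repeated multiplication:
P^1 =
  A: [1/5, 1/15, 2/5, 1/3]
  B: [1/5, 4/15, 7/15, 1/15]
  C: [2/5, 4/15, 4/15, 1/15]
  D: [1/3, 2/15, 1/5, 1/3]
P^2 =
  A: [73/225, 41/225, 64/225, 47/225]
  B: [68/225, 49/225, 77/225, 31/225]
  C: [59/225, 8/45, 83/225, 43/225]
  D: [64/225, 7/45, 71/225, 11/45]
P^3 =
  A: [961/3375, 587/3375, 374/1125, 47/225]
  B: [968/3375, 634/3375, 128/375, 23/125]
  C: [202/675, 637/3375, 73/225, 211/1125]
  D: [998/3375, 598/3375, 1078/3375, 701/3375]

(P^3)[B -> A] = 968/3375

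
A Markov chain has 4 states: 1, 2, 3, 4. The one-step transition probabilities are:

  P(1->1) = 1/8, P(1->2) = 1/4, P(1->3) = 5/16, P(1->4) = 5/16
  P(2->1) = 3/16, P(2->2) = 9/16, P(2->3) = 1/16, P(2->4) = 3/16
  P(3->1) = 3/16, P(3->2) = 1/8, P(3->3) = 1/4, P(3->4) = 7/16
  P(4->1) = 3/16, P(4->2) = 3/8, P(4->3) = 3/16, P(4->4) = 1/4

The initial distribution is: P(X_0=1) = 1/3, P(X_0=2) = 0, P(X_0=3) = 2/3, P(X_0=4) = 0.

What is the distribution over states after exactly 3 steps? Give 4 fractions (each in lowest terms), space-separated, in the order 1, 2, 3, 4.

Propagating the distribution step by step (d_{t+1} = d_t * P):
d_0 = (1=1/3, 2=0, 3=2/3, 4=0)
  d_1[1] = 1/3*1/8 + 0*3/16 + 2/3*3/16 + 0*3/16 = 1/6
  d_1[2] = 1/3*1/4 + 0*9/16 + 2/3*1/8 + 0*3/8 = 1/6
  d_1[3] = 1/3*5/16 + 0*1/16 + 2/3*1/4 + 0*3/16 = 13/48
  d_1[4] = 1/3*5/16 + 0*3/16 + 2/3*7/16 + 0*1/4 = 19/48
d_1 = (1=1/6, 2=1/6, 3=13/48, 4=19/48)
  d_2[1] = 1/6*1/8 + 1/6*3/16 + 13/48*3/16 + 19/48*3/16 = 17/96
  d_2[2] = 1/6*1/4 + 1/6*9/16 + 13/48*1/8 + 19/48*3/8 = 61/192
  d_2[3] = 1/6*5/16 + 1/6*1/16 + 13/48*1/4 + 19/48*3/16 = 157/768
  d_2[4] = 1/6*5/16 + 1/6*3/16 + 13/48*7/16 + 19/48*1/4 = 77/256
d_2 = (1=17/96, 2=61/192, 3=157/768, 4=77/256)
  d_3[1] = 17/96*1/8 + 61/192*3/16 + 157/768*3/16 + 77/256*3/16 = 271/1536
  d_3[2] = 17/96*1/4 + 61/192*9/16 + 157/768*1/8 + 77/256*3/8 = 185/512
  d_3[3] = 17/96*5/16 + 61/192*1/16 + 157/768*1/4 + 77/256*3/16 = 2245/12288
  d_3[4] = 17/96*5/16 + 61/192*3/16 + 157/768*7/16 + 77/256*1/4 = 1145/4096
d_3 = (1=271/1536, 2=185/512, 3=2245/12288, 4=1145/4096)

Answer: 271/1536 185/512 2245/12288 1145/4096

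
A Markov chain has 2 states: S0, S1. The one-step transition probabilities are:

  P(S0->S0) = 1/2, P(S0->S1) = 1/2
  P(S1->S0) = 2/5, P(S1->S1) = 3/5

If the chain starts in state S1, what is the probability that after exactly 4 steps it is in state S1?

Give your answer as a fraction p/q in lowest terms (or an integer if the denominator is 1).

Computing P^4 by repeated multiplication:
P^1 =
  S0: [1/2, 1/2]
  S1: [2/5, 3/5]
P^2 =
  S0: [9/20, 11/20]
  S1: [11/25, 14/25]
P^3 =
  S0: [89/200, 111/200]
  S1: [111/250, 139/250]
P^4 =
  S0: [889/2000, 1111/2000]
  S1: [1111/2500, 1389/2500]

(P^4)[S1 -> S1] = 1389/2500

Answer: 1389/2500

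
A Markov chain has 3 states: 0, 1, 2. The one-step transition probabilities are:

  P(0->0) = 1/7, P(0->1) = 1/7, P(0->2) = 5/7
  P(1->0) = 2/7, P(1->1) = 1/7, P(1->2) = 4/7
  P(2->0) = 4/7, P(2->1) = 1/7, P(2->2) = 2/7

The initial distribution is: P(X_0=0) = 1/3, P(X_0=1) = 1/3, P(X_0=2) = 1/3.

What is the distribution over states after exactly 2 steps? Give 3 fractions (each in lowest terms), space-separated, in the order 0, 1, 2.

Propagating the distribution step by step (d_{t+1} = d_t * P):
d_0 = (0=1/3, 1=1/3, 2=1/3)
  d_1[0] = 1/3*1/7 + 1/3*2/7 + 1/3*4/7 = 1/3
  d_1[1] = 1/3*1/7 + 1/3*1/7 + 1/3*1/7 = 1/7
  d_1[2] = 1/3*5/7 + 1/3*4/7 + 1/3*2/7 = 11/21
d_1 = (0=1/3, 1=1/7, 2=11/21)
  d_2[0] = 1/3*1/7 + 1/7*2/7 + 11/21*4/7 = 19/49
  d_2[1] = 1/3*1/7 + 1/7*1/7 + 11/21*1/7 = 1/7
  d_2[2] = 1/3*5/7 + 1/7*4/7 + 11/21*2/7 = 23/49
d_2 = (0=19/49, 1=1/7, 2=23/49)

Answer: 19/49 1/7 23/49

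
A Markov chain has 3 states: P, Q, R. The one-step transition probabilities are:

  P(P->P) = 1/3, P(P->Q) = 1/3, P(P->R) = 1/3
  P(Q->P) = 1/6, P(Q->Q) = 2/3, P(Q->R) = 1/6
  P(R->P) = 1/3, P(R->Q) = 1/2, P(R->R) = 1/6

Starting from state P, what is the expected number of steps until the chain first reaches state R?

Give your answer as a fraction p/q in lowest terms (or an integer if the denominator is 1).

Let h_i = expected steps to first reach R from state i.
Boundary: h_R = 0.
First-step equations for the other states:
  h_P = 1 + 1/3*h_P + 1/3*h_Q + 1/3*h_R
  h_Q = 1 + 1/6*h_P + 2/3*h_Q + 1/6*h_R

Substituting h_R = 0 and rearranging gives the linear system (I - Q) h = 1:
  [2/3, -1/3] . (h_P, h_Q) = 1
  [-1/6, 1/3] . (h_P, h_Q) = 1

Solving yields:
  h_P = 4
  h_Q = 5

Starting state is P, so the expected hitting time is h_P = 4.

Answer: 4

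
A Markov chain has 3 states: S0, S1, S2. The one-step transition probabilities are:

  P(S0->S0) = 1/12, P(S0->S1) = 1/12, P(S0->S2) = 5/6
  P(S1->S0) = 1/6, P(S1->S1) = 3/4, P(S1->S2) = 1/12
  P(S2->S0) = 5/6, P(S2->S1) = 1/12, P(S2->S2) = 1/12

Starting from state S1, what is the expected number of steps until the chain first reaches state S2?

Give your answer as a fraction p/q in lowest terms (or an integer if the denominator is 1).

Answer: 156/31

Derivation:
Let h_i = expected steps to first reach S2 from state i.
Boundary: h_S2 = 0.
First-step equations for the other states:
  h_S0 = 1 + 1/12*h_S0 + 1/12*h_S1 + 5/6*h_S2
  h_S1 = 1 + 1/6*h_S0 + 3/4*h_S1 + 1/12*h_S2

Substituting h_S2 = 0 and rearranging gives the linear system (I - Q) h = 1:
  [11/12, -1/12] . (h_S0, h_S1) = 1
  [-1/6, 1/4] . (h_S0, h_S1) = 1

Solving yields:
  h_S0 = 48/31
  h_S1 = 156/31

Starting state is S1, so the expected hitting time is h_S1 = 156/31.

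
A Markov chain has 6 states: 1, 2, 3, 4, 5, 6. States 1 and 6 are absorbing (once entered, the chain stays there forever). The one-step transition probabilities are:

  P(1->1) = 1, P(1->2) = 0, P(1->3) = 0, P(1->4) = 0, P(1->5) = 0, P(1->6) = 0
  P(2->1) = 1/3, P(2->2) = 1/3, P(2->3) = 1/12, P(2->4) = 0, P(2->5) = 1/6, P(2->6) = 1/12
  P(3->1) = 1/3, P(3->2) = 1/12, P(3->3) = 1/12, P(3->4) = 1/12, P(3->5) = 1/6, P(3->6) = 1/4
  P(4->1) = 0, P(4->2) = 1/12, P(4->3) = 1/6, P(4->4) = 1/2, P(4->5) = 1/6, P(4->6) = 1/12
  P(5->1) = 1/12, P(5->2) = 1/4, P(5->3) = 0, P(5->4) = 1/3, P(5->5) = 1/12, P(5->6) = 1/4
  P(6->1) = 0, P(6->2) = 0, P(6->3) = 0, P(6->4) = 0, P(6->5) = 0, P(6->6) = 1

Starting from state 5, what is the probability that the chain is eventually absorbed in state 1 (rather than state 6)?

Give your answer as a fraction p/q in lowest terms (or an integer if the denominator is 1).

Let a_i = P(absorbed in 1 | start in state i).
Boundary conditions: a_1 = 1, a_6 = 0.
For each transient state i, a_i = sum_j P(i->j) * a_j:
  a_2 = 1/3*a_1 + 1/3*a_2 + 1/12*a_3 + 0*a_4 + 1/6*a_5 + 1/12*a_6
  a_3 = 1/3*a_1 + 1/12*a_2 + 1/12*a_3 + 1/12*a_4 + 1/6*a_5 + 1/4*a_6
  a_4 = 0*a_1 + 1/12*a_2 + 1/6*a_3 + 1/2*a_4 + 1/6*a_5 + 1/12*a_6
  a_5 = 1/12*a_1 + 1/4*a_2 + 0*a_3 + 1/3*a_4 + 1/12*a_5 + 1/4*a_6

Substituting a_1 = 1 and a_6 = 0, rearrange to (I - Q) a = r where r[i] = P(i -> 1):
  [2/3, -1/12, 0, -1/6] . (a_2, a_3, a_4, a_5) = 1/3
  [-1/12, 11/12, -1/12, -1/6] . (a_2, a_3, a_4, a_5) = 1/3
  [-1/12, -1/6, 1/2, -1/6] . (a_2, a_3, a_4, a_5) = 0
  [-1/4, 0, -1/3, 11/12] . (a_2, a_3, a_4, a_5) = 1/12

Solving yields:
  a_2 = 2838/4193
  a_3 = 326/599
  a_4 = 1842/4193
  a_5 = 1825/4193

Starting state is 5, so the absorption probability is a_5 = 1825/4193.

Answer: 1825/4193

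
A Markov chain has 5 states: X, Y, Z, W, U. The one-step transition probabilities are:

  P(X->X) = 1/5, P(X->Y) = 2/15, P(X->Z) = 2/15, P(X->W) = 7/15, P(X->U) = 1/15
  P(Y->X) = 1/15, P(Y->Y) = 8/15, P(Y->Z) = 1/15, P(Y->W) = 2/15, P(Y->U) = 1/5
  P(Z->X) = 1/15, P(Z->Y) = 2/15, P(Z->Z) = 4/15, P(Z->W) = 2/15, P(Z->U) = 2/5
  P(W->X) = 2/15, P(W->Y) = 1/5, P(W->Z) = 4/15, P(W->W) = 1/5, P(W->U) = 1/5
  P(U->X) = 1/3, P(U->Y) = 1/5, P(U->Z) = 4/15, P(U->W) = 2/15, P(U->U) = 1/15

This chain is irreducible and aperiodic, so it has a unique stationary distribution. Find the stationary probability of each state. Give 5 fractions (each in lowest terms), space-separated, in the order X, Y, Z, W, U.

The stationary distribution satisfies pi = pi * P, i.e.:
  pi_X = 1/5*pi_X + 1/15*pi_Y + 1/15*pi_Z + 2/15*pi_W + 1/3*pi_U
  pi_Y = 2/15*pi_X + 8/15*pi_Y + 2/15*pi_Z + 1/5*pi_W + 1/5*pi_U
  pi_Z = 2/15*pi_X + 1/15*pi_Y + 4/15*pi_Z + 4/15*pi_W + 4/15*pi_U
  pi_W = 7/15*pi_X + 2/15*pi_Y + 2/15*pi_Z + 1/5*pi_W + 2/15*pi_U
  pi_U = 1/15*pi_X + 1/5*pi_Y + 2/5*pi_Z + 1/5*pi_W + 1/15*pi_U
with normalization: pi_X + pi_Y + pi_Z + pi_W + pi_U = 1.

Using the first 4 balance equations plus normalization, the linear system A*pi = b is:
  [-4/5, 1/15, 1/15, 2/15, 1/3] . pi = 0
  [2/15, -7/15, 2/15, 1/5, 1/5] . pi = 0
  [2/15, 1/15, -11/15, 4/15, 4/15] . pi = 0
  [7/15, 2/15, 2/15, -4/5, 2/15] . pi = 0
  [1, 1, 1, 1, 1] . pi = 1

Solving yields:
  pi_X = 256/1691
  pi_Y = 449/1691
  pi_Z = 327/1691
  pi_W = 333/1691
  pi_U = 326/1691

Verification (pi * P):
  256/1691*1/5 + 449/1691*1/15 + 327/1691*1/15 + 333/1691*2/15 + 326/1691*1/3 = 256/1691 = pi_X  (ok)
  256/1691*2/15 + 449/1691*8/15 + 327/1691*2/15 + 333/1691*1/5 + 326/1691*1/5 = 449/1691 = pi_Y  (ok)
  256/1691*2/15 + 449/1691*1/15 + 327/1691*4/15 + 333/1691*4/15 + 326/1691*4/15 = 327/1691 = pi_Z  (ok)
  256/1691*7/15 + 449/1691*2/15 + 327/1691*2/15 + 333/1691*1/5 + 326/1691*2/15 = 333/1691 = pi_W  (ok)
  256/1691*1/15 + 449/1691*1/5 + 327/1691*2/5 + 333/1691*1/5 + 326/1691*1/15 = 326/1691 = pi_U  (ok)

Answer: 256/1691 449/1691 327/1691 333/1691 326/1691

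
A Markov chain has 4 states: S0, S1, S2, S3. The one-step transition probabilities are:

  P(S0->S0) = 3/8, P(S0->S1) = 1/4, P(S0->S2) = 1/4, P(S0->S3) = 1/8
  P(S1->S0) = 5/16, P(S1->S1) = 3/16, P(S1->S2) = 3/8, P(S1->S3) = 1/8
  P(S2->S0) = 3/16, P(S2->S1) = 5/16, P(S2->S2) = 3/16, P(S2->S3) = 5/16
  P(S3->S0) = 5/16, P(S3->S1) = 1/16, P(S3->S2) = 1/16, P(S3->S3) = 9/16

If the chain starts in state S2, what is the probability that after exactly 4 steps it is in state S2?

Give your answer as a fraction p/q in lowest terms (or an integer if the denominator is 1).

Computing P^4 by repeated multiplication:
P^1 =
  S0: [3/8, 1/4, 1/4, 1/8]
  S1: [5/16, 3/16, 3/8, 1/8]
  S2: [3/16, 5/16, 3/16, 5/16]
  S3: [5/16, 1/16, 1/16, 9/16]
P^2 =
  S0: [39/128, 29/128, 31/128, 29/128]
  S1: [73/256, 61/256, 29/128, 1/4]
  S2: [77/256, 47/256, 7/32, 19/64]
  S3: [83/256, 37/256, 19/128, 49/128]
P^3 =
  S0: [617/2048, 427/2048, 113/512, 69/256]
  S1: [1237/4096, 829/4096, 7/32, 567/2048]
  S2: [1245/4096, 805/4096, 417/2048, 303/1024]
  S3: [1287/4096, 731/4096, 383/2048, 41/128]
P^4 =
  S0: [9953/32768, 6561/32768, 3469/16384, 2329/8192]
  S1: [19925/65536, 13049/65536, 859/4096, 9409/32768]
  S2: [20057/65536, 12777/65536, 3381/16384, 9589/32768]
  S3: [20235/65536, 12483/65536, 1643/8192, 9837/32768]

(P^4)[S2 -> S2] = 3381/16384

Answer: 3381/16384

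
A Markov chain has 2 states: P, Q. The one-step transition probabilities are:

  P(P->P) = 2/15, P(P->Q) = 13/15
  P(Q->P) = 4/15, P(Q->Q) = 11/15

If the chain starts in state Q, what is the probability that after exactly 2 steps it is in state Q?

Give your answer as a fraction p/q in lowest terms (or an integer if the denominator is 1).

Answer: 173/225

Derivation:
Computing P^2 by repeated multiplication:
P^1 =
  P: [2/15, 13/15]
  Q: [4/15, 11/15]
P^2 =
  P: [56/225, 169/225]
  Q: [52/225, 173/225]

(P^2)[Q -> Q] = 173/225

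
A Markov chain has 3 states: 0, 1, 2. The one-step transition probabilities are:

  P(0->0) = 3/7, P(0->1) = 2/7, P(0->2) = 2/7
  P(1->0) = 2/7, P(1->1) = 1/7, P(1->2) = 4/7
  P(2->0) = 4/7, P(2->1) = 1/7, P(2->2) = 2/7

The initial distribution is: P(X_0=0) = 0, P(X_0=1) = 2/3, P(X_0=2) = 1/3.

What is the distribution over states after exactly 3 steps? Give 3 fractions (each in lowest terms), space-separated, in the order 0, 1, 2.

Propagating the distribution step by step (d_{t+1} = d_t * P):
d_0 = (0=0, 1=2/3, 2=1/3)
  d_1[0] = 0*3/7 + 2/3*2/7 + 1/3*4/7 = 8/21
  d_1[1] = 0*2/7 + 2/3*1/7 + 1/3*1/7 = 1/7
  d_1[2] = 0*2/7 + 2/3*4/7 + 1/3*2/7 = 10/21
d_1 = (0=8/21, 1=1/7, 2=10/21)
  d_2[0] = 8/21*3/7 + 1/7*2/7 + 10/21*4/7 = 10/21
  d_2[1] = 8/21*2/7 + 1/7*1/7 + 10/21*1/7 = 29/147
  d_2[2] = 8/21*2/7 + 1/7*4/7 + 10/21*2/7 = 16/49
d_2 = (0=10/21, 1=29/147, 2=16/49)
  d_3[0] = 10/21*3/7 + 29/147*2/7 + 16/49*4/7 = 460/1029
  d_3[1] = 10/21*2/7 + 29/147*1/7 + 16/49*1/7 = 31/147
  d_3[2] = 10/21*2/7 + 29/147*4/7 + 16/49*2/7 = 352/1029
d_3 = (0=460/1029, 1=31/147, 2=352/1029)

Answer: 460/1029 31/147 352/1029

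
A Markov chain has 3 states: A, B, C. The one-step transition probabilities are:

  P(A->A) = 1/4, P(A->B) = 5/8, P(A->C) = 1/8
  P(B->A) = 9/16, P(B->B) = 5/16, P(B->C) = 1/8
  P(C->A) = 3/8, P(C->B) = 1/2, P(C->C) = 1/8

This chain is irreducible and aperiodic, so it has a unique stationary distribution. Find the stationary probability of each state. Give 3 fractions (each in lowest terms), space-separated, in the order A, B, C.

The stationary distribution satisfies pi = pi * P, i.e.:
  pi_A = 1/4*pi_A + 9/16*pi_B + 3/8*pi_C
  pi_B = 5/8*pi_A + 5/16*pi_B + 1/2*pi_C
  pi_C = 1/8*pi_A + 1/8*pi_B + 1/8*pi_C
with normalization: pi_A + pi_B + pi_C = 1.

Using the first 2 balance equations plus normalization, the linear system A*pi = b is:
  [-3/4, 9/16, 3/8] . pi = 0
  [5/8, -11/16, 1/2] . pi = 0
  [1, 1, 1] . pi = 1

Solving yields:
  pi_A = 23/56
  pi_B = 13/28
  pi_C = 1/8

Verification (pi * P):
  23/56*1/4 + 13/28*9/16 + 1/8*3/8 = 23/56 = pi_A  (ok)
  23/56*5/8 + 13/28*5/16 + 1/8*1/2 = 13/28 = pi_B  (ok)
  23/56*1/8 + 13/28*1/8 + 1/8*1/8 = 1/8 = pi_C  (ok)

Answer: 23/56 13/28 1/8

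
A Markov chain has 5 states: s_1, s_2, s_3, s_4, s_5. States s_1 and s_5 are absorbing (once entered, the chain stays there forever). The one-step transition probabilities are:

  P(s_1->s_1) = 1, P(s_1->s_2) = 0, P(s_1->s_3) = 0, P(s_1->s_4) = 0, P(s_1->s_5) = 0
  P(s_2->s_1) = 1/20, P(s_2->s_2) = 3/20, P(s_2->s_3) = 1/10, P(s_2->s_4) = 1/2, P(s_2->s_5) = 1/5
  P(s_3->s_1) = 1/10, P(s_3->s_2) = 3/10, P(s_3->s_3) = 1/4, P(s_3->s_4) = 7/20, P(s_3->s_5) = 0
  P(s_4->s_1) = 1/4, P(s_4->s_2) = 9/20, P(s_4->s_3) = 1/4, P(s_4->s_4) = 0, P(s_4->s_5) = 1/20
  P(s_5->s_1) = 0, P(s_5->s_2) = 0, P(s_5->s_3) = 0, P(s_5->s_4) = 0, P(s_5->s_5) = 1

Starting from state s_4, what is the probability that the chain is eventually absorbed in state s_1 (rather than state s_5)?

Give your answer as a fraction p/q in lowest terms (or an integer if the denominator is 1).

Let a_i = P(absorbed in s_1 | start in state i).
Boundary conditions: a_s_1 = 1, a_s_5 = 0.
For each transient state i, a_i = sum_j P(i->j) * a_j:
  a_s_2 = 1/20*a_s_1 + 3/20*a_s_2 + 1/10*a_s_3 + 1/2*a_s_4 + 1/5*a_s_5
  a_s_3 = 1/10*a_s_1 + 3/10*a_s_2 + 1/4*a_s_3 + 7/20*a_s_4 + 0*a_s_5
  a_s_4 = 1/4*a_s_1 + 9/20*a_s_2 + 1/4*a_s_3 + 0*a_s_4 + 1/20*a_s_5

Substituting a_s_1 = 1 and a_s_5 = 0, rearrange to (I - Q) a = r where r[i] = P(i -> s_1):
  [17/20, -1/10, -1/2] . (a_s_2, a_s_3, a_s_4) = 1/20
  [-3/10, 3/4, -7/20] . (a_s_2, a_s_3, a_s_4) = 1/10
  [-9/20, -1/4, 1] . (a_s_2, a_s_3, a_s_4) = 1/4

Solving yields:
  a_s_2 = 1265/2489
  a_s_3 = 1578/2489
  a_s_4 = 1586/2489

Starting state is s_4, so the absorption probability is a_s_4 = 1586/2489.

Answer: 1586/2489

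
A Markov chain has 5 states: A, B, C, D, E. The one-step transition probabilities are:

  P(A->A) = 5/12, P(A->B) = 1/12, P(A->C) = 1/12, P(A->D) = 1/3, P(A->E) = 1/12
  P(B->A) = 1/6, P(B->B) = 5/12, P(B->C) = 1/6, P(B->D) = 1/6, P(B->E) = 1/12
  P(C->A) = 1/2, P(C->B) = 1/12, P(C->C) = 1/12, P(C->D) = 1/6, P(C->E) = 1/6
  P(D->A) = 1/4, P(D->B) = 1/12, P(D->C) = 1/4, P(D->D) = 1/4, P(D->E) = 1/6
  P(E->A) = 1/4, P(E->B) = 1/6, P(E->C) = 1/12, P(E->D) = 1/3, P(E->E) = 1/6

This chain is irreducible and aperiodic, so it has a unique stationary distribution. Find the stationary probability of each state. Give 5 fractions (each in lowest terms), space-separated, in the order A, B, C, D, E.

Answer: 4619/14097 1987/14097 654/4699 3730/14097 1799/14097

Derivation:
The stationary distribution satisfies pi = pi * P, i.e.:
  pi_A = 5/12*pi_A + 1/6*pi_B + 1/2*pi_C + 1/4*pi_D + 1/4*pi_E
  pi_B = 1/12*pi_A + 5/12*pi_B + 1/12*pi_C + 1/12*pi_D + 1/6*pi_E
  pi_C = 1/12*pi_A + 1/6*pi_B + 1/12*pi_C + 1/4*pi_D + 1/12*pi_E
  pi_D = 1/3*pi_A + 1/6*pi_B + 1/6*pi_C + 1/4*pi_D + 1/3*pi_E
  pi_E = 1/12*pi_A + 1/12*pi_B + 1/6*pi_C + 1/6*pi_D + 1/6*pi_E
with normalization: pi_A + pi_B + pi_C + pi_D + pi_E = 1.

Using the first 4 balance equations plus normalization, the linear system A*pi = b is:
  [-7/12, 1/6, 1/2, 1/4, 1/4] . pi = 0
  [1/12, -7/12, 1/12, 1/12, 1/6] . pi = 0
  [1/12, 1/6, -11/12, 1/4, 1/12] . pi = 0
  [1/3, 1/6, 1/6, -3/4, 1/3] . pi = 0
  [1, 1, 1, 1, 1] . pi = 1

Solving yields:
  pi_A = 4619/14097
  pi_B = 1987/14097
  pi_C = 654/4699
  pi_D = 3730/14097
  pi_E = 1799/14097

Verification (pi * P):
  4619/14097*5/12 + 1987/14097*1/6 + 654/4699*1/2 + 3730/14097*1/4 + 1799/14097*1/4 = 4619/14097 = pi_A  (ok)
  4619/14097*1/12 + 1987/14097*5/12 + 654/4699*1/12 + 3730/14097*1/12 + 1799/14097*1/6 = 1987/14097 = pi_B  (ok)
  4619/14097*1/12 + 1987/14097*1/6 + 654/4699*1/12 + 3730/14097*1/4 + 1799/14097*1/12 = 654/4699 = pi_C  (ok)
  4619/14097*1/3 + 1987/14097*1/6 + 654/4699*1/6 + 3730/14097*1/4 + 1799/14097*1/3 = 3730/14097 = pi_D  (ok)
  4619/14097*1/12 + 1987/14097*1/12 + 654/4699*1/6 + 3730/14097*1/6 + 1799/14097*1/6 = 1799/14097 = pi_E  (ok)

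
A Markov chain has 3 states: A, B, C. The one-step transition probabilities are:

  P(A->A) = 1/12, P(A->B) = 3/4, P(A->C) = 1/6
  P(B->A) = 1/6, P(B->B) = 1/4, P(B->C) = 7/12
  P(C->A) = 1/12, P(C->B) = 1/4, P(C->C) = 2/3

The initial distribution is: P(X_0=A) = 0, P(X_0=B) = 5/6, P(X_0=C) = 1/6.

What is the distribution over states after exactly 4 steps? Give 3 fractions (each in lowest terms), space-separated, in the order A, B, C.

Propagating the distribution step by step (d_{t+1} = d_t * P):
d_0 = (A=0, B=5/6, C=1/6)
  d_1[A] = 0*1/12 + 5/6*1/6 + 1/6*1/12 = 11/72
  d_1[B] = 0*3/4 + 5/6*1/4 + 1/6*1/4 = 1/4
  d_1[C] = 0*1/6 + 5/6*7/12 + 1/6*2/3 = 43/72
d_1 = (A=11/72, B=1/4, C=43/72)
  d_2[A] = 11/72*1/12 + 1/4*1/6 + 43/72*1/12 = 5/48
  d_2[B] = 11/72*3/4 + 1/4*1/4 + 43/72*1/4 = 47/144
  d_2[C] = 11/72*1/6 + 1/4*7/12 + 43/72*2/3 = 41/72
d_2 = (A=5/48, B=47/144, C=41/72)
  d_3[A] = 5/48*1/12 + 47/144*1/6 + 41/72*1/12 = 191/1728
  d_3[B] = 5/48*3/4 + 47/144*1/4 + 41/72*1/4 = 29/96
  d_3[C] = 5/48*1/6 + 47/144*7/12 + 41/72*2/3 = 1015/1728
d_3 = (A=191/1728, B=29/96, C=1015/1728)
  d_4[A] = 191/1728*1/12 + 29/96*1/6 + 1015/1728*1/12 = 125/1152
  d_4[B] = 191/1728*3/4 + 29/96*1/4 + 1015/1728*1/4 = 1055/3456
  d_4[C] = 191/1728*1/6 + 29/96*7/12 + 1015/1728*2/3 = 1013/1728
d_4 = (A=125/1152, B=1055/3456, C=1013/1728)

Answer: 125/1152 1055/3456 1013/1728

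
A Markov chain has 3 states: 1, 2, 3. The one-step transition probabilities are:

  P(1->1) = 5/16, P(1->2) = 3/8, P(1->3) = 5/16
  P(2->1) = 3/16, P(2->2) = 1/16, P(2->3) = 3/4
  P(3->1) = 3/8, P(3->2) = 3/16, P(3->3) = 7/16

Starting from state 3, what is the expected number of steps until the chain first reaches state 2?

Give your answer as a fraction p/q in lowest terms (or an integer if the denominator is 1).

Answer: 272/69

Derivation:
Let h_i = expected steps to first reach 2 from state i.
Boundary: h_2 = 0.
First-step equations for the other states:
  h_1 = 1 + 5/16*h_1 + 3/8*h_2 + 5/16*h_3
  h_3 = 1 + 3/8*h_1 + 3/16*h_2 + 7/16*h_3

Substituting h_2 = 0 and rearranging gives the linear system (I - Q) h = 1:
  [11/16, -5/16] . (h_1, h_3) = 1
  [-3/8, 9/16] . (h_1, h_3) = 1

Solving yields:
  h_1 = 224/69
  h_3 = 272/69

Starting state is 3, so the expected hitting time is h_3 = 272/69.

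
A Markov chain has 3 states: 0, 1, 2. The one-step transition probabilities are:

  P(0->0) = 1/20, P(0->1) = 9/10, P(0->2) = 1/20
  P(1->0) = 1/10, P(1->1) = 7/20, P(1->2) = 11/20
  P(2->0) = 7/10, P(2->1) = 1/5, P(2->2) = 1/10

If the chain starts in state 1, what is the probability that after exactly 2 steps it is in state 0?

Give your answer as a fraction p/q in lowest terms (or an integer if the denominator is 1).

Answer: 17/40

Derivation:
Computing P^2 by repeated multiplication:
P^1 =
  0: [1/20, 9/10, 1/20]
  1: [1/10, 7/20, 11/20]
  2: [7/10, 1/5, 1/10]
P^2 =
  0: [51/400, 37/100, 201/400]
  1: [17/40, 129/400, 101/400]
  2: [1/8, 18/25, 31/200]

(P^2)[1 -> 0] = 17/40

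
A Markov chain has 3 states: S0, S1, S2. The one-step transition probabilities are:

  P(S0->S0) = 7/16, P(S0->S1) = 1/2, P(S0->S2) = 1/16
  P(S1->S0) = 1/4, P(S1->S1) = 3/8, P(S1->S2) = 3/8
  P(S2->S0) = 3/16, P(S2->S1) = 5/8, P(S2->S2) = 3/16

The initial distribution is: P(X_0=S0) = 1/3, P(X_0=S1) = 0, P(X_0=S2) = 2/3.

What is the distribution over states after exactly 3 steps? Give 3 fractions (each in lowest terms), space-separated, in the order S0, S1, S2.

Propagating the distribution step by step (d_{t+1} = d_t * P):
d_0 = (S0=1/3, S1=0, S2=2/3)
  d_1[S0] = 1/3*7/16 + 0*1/4 + 2/3*3/16 = 13/48
  d_1[S1] = 1/3*1/2 + 0*3/8 + 2/3*5/8 = 7/12
  d_1[S2] = 1/3*1/16 + 0*3/8 + 2/3*3/16 = 7/48
d_1 = (S0=13/48, S1=7/12, S2=7/48)
  d_2[S0] = 13/48*7/16 + 7/12*1/4 + 7/48*3/16 = 7/24
  d_2[S1] = 13/48*1/2 + 7/12*3/8 + 7/48*5/8 = 57/128
  d_2[S2] = 13/48*1/16 + 7/12*3/8 + 7/48*3/16 = 101/384
d_2 = (S0=7/24, S1=57/128, S2=101/384)
  d_3[S0] = 7/24*7/16 + 57/128*1/4 + 101/384*3/16 = 1771/6144
  d_3[S1] = 7/24*1/2 + 57/128*3/8 + 101/384*5/8 = 733/1536
  d_3[S2] = 7/24*1/16 + 57/128*3/8 + 101/384*3/16 = 1441/6144
d_3 = (S0=1771/6144, S1=733/1536, S2=1441/6144)

Answer: 1771/6144 733/1536 1441/6144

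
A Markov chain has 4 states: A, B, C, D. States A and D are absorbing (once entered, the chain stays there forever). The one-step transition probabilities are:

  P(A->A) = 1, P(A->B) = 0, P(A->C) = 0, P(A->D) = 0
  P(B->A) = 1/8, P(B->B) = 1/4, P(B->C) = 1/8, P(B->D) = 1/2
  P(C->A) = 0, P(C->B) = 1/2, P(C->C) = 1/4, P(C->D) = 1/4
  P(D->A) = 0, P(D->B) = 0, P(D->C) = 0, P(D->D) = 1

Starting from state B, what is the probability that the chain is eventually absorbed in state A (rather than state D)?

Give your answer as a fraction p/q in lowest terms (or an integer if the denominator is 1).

Answer: 3/16

Derivation:
Let a_i = P(absorbed in A | start in state i).
Boundary conditions: a_A = 1, a_D = 0.
For each transient state i, a_i = sum_j P(i->j) * a_j:
  a_B = 1/8*a_A + 1/4*a_B + 1/8*a_C + 1/2*a_D
  a_C = 0*a_A + 1/2*a_B + 1/4*a_C + 1/4*a_D

Substituting a_A = 1 and a_D = 0, rearrange to (I - Q) a = r where r[i] = P(i -> A):
  [3/4, -1/8] . (a_B, a_C) = 1/8
  [-1/2, 3/4] . (a_B, a_C) = 0

Solving yields:
  a_B = 3/16
  a_C = 1/8

Starting state is B, so the absorption probability is a_B = 3/16.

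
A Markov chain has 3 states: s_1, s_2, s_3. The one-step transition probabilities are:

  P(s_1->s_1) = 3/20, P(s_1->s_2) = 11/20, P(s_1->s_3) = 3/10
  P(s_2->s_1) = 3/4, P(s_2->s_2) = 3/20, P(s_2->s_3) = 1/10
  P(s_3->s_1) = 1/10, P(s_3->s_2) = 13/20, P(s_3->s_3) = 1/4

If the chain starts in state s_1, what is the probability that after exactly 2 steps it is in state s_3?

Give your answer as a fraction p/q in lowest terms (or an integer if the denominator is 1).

Answer: 7/40

Derivation:
Computing P^2 by repeated multiplication:
P^1 =
  s_1: [3/20, 11/20, 3/10]
  s_2: [3/4, 3/20, 1/10]
  s_3: [1/10, 13/20, 1/4]
P^2 =
  s_1: [93/200, 9/25, 7/40]
  s_2: [47/200, 1/2, 53/200]
  s_3: [211/400, 63/200, 63/400]

(P^2)[s_1 -> s_3] = 7/40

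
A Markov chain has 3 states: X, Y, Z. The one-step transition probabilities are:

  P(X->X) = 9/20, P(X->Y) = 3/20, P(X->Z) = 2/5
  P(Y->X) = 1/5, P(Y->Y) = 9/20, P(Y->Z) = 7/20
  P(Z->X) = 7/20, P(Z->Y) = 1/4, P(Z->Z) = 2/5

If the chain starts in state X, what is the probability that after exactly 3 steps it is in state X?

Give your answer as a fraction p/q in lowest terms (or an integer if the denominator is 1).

Computing P^3 by repeated multiplication:
P^1 =
  X: [9/20, 3/20, 2/5]
  Y: [1/5, 9/20, 7/20]
  Z: [7/20, 1/4, 2/5]
P^2 =
  X: [149/400, 47/200, 157/400]
  Y: [121/400, 8/25, 151/400]
  Z: [139/400, 53/200, 31/80]
P^3 =
  X: [44/125, 1039/4000, 1553/4000]
  Y: [1329/4000, 227/800, 48/125]
  Z: [69/200, 1073/4000, 1547/4000]

(P^3)[X -> X] = 44/125

Answer: 44/125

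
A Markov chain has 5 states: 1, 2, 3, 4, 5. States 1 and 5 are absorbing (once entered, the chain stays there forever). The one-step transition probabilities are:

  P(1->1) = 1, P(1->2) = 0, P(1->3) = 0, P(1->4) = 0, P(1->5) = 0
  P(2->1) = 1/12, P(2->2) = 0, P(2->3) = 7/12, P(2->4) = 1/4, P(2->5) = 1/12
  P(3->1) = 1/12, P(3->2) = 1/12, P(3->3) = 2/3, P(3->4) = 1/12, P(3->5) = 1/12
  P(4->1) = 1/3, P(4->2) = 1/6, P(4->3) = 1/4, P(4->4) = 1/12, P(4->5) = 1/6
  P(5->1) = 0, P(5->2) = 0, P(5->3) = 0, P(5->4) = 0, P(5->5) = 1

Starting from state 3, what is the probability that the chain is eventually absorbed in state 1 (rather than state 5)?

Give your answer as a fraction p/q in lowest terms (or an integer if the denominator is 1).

Answer: 199/368

Derivation:
Let a_i = P(absorbed in 1 | start in state i).
Boundary conditions: a_1 = 1, a_5 = 0.
For each transient state i, a_i = sum_j P(i->j) * a_j:
  a_2 = 1/12*a_1 + 0*a_2 + 7/12*a_3 + 1/4*a_4 + 1/12*a_5
  a_3 = 1/12*a_1 + 1/12*a_2 + 2/3*a_3 + 1/12*a_4 + 1/12*a_5
  a_4 = 1/3*a_1 + 1/6*a_2 + 1/4*a_3 + 1/12*a_4 + 1/6*a_5

Substituting a_1 = 1 and a_5 = 0, rearrange to (I - Q) a = r where r[i] = P(i -> 1):
  [1, -7/12, -1/4] . (a_2, a_3, a_4) = 1/12
  [-1/12, 1/3, -1/12] . (a_2, a_3, a_4) = 1/12
  [-1/6, -1/4, 11/12] . (a_2, a_3, a_4) = 1/3

Solving yields:
  a_2 = 203/368
  a_3 = 199/368
  a_4 = 225/368

Starting state is 3, so the absorption probability is a_3 = 199/368.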